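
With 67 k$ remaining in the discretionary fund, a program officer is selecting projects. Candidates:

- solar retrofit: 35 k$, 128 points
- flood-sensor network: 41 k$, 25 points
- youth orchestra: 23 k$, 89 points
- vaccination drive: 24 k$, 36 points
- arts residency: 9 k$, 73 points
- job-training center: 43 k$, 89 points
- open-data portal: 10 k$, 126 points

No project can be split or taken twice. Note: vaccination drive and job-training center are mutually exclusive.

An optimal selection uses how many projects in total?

The maximum projected impact within 67 k$ is 327.
solar retrofit + arts residency + open-data portal hits 327 at 54 k$.
Every optimal selection uses 3 projects.

3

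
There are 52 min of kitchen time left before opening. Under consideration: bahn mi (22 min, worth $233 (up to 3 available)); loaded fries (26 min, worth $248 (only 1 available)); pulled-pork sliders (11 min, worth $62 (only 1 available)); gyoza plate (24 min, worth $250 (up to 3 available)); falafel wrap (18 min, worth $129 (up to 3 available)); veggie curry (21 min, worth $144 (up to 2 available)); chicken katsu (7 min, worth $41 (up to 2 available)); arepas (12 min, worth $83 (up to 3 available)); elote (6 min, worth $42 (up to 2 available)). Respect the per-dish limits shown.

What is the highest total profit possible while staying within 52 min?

525

Density check — bahn mi 10.59, gyoza plate 10.42, loaded fries 9.54, falafel wrap 7.17 are the best per min.
The ratio heuristic lands on 2×bahn mi + elote (508) but leaves 2 min idle.
Replace bahn mi with gyoza plate: the trade gains 17 net, giving 525 at 52 min.
Nothing else within 52 min beats 525.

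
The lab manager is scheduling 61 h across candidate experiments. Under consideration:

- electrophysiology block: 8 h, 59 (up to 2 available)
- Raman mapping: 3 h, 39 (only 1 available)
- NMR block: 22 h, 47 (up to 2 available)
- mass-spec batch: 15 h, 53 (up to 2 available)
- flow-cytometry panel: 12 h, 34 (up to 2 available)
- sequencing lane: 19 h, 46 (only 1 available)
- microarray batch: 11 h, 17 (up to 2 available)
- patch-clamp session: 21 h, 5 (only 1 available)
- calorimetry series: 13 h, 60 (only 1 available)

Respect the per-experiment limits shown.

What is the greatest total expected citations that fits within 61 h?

By expected citations per h: Raman mapping 13.00, electrophysiology block 7.38, calorimetry series 4.62, mass-spec batch 3.53 lead.
Taking 2×electrophysiology block + Raman mapping + mass-spec batch + flow-cytometry panel + calorimetry series: 59 h used, 304 in expected citations.

304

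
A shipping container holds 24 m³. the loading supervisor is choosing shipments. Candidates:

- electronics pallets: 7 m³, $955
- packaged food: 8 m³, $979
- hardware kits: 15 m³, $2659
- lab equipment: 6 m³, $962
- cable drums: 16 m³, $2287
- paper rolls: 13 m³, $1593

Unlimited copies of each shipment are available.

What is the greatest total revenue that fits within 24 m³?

3848

Greedy by ratio would take hardware kits + lab equipment: 21 m³ used, total 3621.
The 15 m³ tied up in hardware kits is better spent on 3×lab equipment — total rises to 3848 (24 m³).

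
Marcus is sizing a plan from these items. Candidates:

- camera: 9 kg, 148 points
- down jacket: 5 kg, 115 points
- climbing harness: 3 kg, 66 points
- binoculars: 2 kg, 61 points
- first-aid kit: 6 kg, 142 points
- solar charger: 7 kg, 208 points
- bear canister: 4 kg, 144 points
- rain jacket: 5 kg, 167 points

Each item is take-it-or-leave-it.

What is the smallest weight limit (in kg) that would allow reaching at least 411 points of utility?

13

Minimise kg subject to total utility ≥ 411.
Taking binoculars + solar charger + bear canister gives 413 (≥ 411) for 13 kg.
No combination under 13 kg hits 411.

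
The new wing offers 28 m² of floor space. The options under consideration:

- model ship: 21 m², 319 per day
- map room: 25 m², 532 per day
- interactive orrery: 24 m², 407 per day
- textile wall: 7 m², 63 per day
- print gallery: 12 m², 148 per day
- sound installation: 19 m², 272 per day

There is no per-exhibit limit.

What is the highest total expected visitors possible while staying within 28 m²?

532

Density check — map room 21.28, interactive orrery 16.96, model ship 15.19, sound installation 14.32 are the best per m².
Best packing: map room — 25 m², 532 total.
Nothing else within 28 m² beats 532.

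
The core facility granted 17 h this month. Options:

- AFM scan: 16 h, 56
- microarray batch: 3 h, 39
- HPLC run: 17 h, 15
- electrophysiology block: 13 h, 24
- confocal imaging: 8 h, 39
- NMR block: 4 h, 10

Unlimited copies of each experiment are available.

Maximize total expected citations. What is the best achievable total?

By expected citations per h: microarray batch 13.00, confocal imaging 4.88, AFM scan 3.50 lead.
5×microarray batch uses 15 of the 17 h and totals 195.
The spare 2 h is too small for any remaining experiment, and no exchange beats 195.

195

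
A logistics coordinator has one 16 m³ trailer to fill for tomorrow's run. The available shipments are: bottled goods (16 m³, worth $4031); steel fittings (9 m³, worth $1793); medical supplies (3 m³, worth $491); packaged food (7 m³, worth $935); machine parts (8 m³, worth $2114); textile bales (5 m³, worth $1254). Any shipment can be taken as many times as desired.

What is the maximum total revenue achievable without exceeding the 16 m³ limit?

Taking 2×machine parts: 16 m³ used, 4228 in revenue.
No other feasible combination exceeds 4228.

4228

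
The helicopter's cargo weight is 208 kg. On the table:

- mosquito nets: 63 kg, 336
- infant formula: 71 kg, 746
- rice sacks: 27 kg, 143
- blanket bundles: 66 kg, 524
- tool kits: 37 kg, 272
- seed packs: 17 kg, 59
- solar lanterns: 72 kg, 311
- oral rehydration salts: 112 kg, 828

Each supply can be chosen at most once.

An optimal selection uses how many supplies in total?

Optimal total is 1685.
One optimal bundle: infant formula + rice sacks + blanket bundles + tool kits (201 kg).
Any selection reaching 1685 contains exactly 4 supplies.

4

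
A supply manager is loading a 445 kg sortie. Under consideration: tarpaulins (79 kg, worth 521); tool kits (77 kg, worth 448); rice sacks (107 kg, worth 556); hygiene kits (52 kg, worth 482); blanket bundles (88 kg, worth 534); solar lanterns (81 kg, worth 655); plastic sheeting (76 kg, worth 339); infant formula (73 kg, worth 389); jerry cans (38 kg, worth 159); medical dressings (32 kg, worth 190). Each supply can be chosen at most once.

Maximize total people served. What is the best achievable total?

A density-first pass picks tarpaulins + tool kits + hygiene kits + blanket bundles + solar lanterns + medical dressings — 2830 at 409 kg.
The 77 kg tied up in tool kits is better spent on rice sacks — total rises to 2938 (439 kg).

2938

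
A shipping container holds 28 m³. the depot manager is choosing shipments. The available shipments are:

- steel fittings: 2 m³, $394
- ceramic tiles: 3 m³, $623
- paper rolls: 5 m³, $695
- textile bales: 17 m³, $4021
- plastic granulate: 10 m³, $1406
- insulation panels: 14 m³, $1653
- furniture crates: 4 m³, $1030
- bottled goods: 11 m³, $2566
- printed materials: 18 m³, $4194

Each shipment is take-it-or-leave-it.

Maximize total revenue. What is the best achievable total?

6587

Greedy by ratio would take steel fittings + ceramic tiles + textile bales + furniture crates: 26 m³ used, total 6068.
Dropping steel fittings and ceramic tiles and furniture crates frees 9 m³; slotting in bottled goods (11 m³) lifts the total to 6587 at 28 m³.
No other feasible combination exceeds 6587.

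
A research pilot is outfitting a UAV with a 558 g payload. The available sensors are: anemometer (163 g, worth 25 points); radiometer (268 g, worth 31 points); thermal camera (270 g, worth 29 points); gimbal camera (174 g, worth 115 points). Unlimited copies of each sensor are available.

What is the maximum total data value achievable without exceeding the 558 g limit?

345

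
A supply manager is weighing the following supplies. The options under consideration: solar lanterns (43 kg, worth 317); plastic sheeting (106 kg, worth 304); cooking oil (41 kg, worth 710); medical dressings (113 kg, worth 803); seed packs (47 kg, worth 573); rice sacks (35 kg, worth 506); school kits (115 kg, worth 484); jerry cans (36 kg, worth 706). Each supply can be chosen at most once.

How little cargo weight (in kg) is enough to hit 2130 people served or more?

Minimise kg subject to total people served ≥ 2130.
solar lanterns + cooking oil + rice sacks + jerry cans: 2239 people served at 155 kg.
No combination under 155 kg hits 2130.

155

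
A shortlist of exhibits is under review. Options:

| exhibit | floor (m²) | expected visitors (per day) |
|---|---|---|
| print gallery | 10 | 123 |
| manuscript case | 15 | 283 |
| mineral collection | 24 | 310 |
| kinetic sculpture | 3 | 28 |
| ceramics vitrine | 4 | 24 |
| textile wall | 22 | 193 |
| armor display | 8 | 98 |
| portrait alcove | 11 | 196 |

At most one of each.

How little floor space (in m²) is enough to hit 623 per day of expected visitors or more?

Minimise m² subject to total expected visitors ≥ 623.
print gallery + manuscript case + kinetic sculpture + portrait alcove reaches 630 using 39 m².
Below 39 m² the best achievable stays under 623.

39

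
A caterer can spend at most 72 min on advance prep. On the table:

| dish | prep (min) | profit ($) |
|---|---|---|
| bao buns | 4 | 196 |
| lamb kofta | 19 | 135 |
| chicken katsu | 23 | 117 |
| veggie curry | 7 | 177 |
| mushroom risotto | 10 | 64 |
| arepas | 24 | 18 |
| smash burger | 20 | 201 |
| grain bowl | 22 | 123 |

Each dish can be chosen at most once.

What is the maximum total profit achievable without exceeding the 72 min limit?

Ranking by ratio (profit/min): bao buns 49.00, veggie curry 25.29, smash burger 10.05, lamb kofta 7.11.
Filling by ratio: bao buns + lamb kofta + veggie curry + mushroom risotto + smash burger for 773, with 12 min left unused.
Dropping mushroom risotto frees 10 min; slotting in grain bowl (22 min) lifts the total to 832 at 72 min.
The closest alternative, bao buns + lamb kofta + veggie curry + mushroom risotto + smash burger, reaches only 773.

832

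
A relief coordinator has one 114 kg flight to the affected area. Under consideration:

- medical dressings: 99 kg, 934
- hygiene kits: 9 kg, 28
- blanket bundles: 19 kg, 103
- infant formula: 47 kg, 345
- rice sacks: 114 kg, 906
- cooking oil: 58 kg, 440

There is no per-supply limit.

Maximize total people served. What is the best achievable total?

962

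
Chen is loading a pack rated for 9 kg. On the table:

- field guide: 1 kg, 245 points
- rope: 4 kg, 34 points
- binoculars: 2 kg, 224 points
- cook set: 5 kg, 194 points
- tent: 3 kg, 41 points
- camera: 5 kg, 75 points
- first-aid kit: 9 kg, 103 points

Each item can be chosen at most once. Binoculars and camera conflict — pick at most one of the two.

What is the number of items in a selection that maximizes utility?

Best achievable utility is 663.
field guide + binoculars + cook set hits 663 at 8 kg.
All optima have 3 items.

3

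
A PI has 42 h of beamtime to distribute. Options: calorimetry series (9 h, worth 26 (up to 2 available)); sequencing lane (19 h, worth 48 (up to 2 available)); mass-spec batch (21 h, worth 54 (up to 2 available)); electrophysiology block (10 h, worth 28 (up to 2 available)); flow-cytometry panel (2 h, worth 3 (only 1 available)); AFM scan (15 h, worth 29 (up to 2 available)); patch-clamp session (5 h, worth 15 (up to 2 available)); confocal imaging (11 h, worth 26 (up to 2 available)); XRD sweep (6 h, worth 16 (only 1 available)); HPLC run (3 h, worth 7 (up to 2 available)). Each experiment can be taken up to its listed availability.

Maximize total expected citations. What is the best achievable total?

119

Filling by ratio: 2×calorimetry series + electrophysiology block + 2×patch-clamp session + HPLC run for 117, with 1 h left unused.
Replace calorimetry series with electrophysiology block: the trade gains 2 net, giving 119 at 42 h.
That's the maximum — no swap from here does better than 119.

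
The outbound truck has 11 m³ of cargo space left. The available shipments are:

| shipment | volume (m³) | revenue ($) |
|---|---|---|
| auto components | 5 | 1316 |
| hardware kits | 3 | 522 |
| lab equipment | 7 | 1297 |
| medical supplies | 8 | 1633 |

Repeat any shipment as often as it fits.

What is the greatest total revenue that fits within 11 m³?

Ranking by ratio (revenue/m³): auto components 263.20, medical supplies 204.12, lab equipment 185.29.
The ratio ordering already packs tightly: 2×auto components, 10 m³, 2632.
The spare 1 m³ is too small for any remaining shipment, and no exchange beats 2632.

2632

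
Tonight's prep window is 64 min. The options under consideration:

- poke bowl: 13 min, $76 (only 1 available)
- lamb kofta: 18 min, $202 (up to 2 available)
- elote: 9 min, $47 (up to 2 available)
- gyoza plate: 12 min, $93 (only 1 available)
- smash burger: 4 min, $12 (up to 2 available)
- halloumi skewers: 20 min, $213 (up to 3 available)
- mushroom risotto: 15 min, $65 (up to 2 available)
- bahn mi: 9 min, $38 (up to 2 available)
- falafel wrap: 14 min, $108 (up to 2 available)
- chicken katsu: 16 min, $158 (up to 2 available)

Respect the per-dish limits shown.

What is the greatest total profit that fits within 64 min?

655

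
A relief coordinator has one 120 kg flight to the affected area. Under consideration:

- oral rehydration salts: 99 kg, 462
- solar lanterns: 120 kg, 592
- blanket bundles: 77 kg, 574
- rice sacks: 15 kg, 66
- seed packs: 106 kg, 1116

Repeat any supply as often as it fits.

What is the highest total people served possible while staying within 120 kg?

Seed packs uses 106 of the 120 kg and totals 1116.
That's the maximum — no swap from here does better than 1116.

1116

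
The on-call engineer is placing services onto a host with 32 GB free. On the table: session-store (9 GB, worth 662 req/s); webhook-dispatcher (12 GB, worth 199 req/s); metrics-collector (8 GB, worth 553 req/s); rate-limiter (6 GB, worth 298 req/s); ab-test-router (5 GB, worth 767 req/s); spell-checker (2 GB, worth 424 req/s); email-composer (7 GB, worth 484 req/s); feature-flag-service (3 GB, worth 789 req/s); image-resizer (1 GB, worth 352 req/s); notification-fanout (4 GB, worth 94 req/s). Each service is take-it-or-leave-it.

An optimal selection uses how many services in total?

7

Best achievable throughput is 3667.
For example metrics-collector + rate-limiter + ab-test-router + spell-checker + email-composer + feature-flag-service + image-resizer achieves it, using 32 GB.
Any selection reaching 3667 contains exactly 7 services.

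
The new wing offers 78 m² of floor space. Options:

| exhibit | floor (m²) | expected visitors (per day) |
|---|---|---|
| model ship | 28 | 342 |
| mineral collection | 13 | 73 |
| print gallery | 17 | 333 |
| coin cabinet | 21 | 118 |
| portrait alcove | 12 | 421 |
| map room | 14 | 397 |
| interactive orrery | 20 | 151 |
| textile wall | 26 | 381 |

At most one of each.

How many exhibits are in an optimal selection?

Best achievable expected visitors is 1532.
print gallery + portrait alcove + map room + textile wall hits 1532 at 69 m².
All optima have 4 exhibits.

4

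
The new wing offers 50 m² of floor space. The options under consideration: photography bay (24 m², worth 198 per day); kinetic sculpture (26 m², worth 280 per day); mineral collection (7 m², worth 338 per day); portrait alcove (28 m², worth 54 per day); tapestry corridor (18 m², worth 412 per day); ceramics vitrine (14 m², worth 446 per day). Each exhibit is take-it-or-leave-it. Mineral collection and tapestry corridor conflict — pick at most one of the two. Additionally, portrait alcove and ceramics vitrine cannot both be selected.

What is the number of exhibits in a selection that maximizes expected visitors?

3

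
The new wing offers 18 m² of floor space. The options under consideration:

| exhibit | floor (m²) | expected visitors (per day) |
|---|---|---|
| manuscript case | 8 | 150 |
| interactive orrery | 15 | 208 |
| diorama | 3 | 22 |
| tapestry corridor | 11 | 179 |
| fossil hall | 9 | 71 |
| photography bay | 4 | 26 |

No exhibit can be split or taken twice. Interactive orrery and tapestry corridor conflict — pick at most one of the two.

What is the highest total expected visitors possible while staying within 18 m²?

230

Taking the top-ratio exhibits first gives manuscript case + fossil hall for 221 (17 m²).
Dropping manuscript case and fossil hall frees 17 m²; slotting in interactive orrery + diorama (18 m²) lifts the total to 230 at 18 m².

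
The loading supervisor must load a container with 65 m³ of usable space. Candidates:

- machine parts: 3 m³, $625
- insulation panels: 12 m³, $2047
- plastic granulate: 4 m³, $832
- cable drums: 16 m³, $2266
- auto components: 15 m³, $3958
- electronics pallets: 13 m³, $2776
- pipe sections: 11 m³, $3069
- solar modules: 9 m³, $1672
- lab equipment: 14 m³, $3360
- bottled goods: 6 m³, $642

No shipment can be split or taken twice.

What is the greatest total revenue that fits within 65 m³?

Ranking by ratio (revenue/m³): pipe sections 279.00, auto components 263.87, lab equipment 240.00.
A density-first pass picks machine parts + plastic granulate + auto components + electronics pallets + pipe sections + lab equipment — 14620 at 60 m³.
The 4 m³ tied up in plastic granulate is better spent on solar modules — total rises to 15460 (65 m³).
No other feasible combination exceeds 15460.

15460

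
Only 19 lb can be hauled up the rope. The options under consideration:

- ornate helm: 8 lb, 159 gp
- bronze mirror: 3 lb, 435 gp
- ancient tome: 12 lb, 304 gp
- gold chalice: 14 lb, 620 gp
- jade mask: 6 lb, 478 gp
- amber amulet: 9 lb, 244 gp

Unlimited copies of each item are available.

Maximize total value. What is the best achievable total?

The ratio ordering already packs tightly: 6×bronze mirror, 18 lb, 2610.
Every other selection either busts 19 lb or fails to beat 2610.

2610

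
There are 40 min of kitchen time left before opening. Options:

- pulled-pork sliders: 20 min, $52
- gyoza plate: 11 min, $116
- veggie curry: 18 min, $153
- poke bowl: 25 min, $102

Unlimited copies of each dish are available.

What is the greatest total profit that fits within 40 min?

385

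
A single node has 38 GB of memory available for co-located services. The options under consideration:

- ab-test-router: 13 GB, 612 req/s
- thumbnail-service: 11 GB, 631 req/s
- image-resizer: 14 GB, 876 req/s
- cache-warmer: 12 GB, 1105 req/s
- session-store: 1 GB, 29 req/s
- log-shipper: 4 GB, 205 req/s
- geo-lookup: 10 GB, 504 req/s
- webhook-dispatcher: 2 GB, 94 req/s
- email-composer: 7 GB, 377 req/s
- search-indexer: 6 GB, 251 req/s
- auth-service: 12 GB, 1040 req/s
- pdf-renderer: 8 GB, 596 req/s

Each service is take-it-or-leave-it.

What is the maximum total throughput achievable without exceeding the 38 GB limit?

3040

Taking cache-warmer + log-shipper + webhook-dispatcher + auth-service + pdf-renderer: 38 GB used, 3040 in throughput.
Every other selection either busts 38 GB or fails to beat 3040.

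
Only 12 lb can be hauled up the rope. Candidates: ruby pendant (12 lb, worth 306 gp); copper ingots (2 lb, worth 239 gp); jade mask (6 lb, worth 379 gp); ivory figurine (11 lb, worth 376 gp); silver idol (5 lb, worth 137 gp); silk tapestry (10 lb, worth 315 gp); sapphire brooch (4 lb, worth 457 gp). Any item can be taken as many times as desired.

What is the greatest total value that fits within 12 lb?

1434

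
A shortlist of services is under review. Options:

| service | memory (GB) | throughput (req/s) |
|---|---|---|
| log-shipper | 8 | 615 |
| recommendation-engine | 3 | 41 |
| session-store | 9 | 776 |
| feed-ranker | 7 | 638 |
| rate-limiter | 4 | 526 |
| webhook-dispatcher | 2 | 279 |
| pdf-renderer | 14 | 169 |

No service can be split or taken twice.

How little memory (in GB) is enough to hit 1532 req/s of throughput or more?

15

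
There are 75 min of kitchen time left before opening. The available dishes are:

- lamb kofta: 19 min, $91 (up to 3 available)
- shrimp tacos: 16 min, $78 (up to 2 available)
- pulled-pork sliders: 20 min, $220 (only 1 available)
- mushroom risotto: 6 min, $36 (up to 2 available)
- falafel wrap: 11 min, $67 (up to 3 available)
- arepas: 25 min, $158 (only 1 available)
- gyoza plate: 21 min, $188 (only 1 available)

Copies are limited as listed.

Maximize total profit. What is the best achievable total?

614

Taking the top-ratio dishes first gives pulled-pork sliders + mushroom risotto + arepas + gyoza plate for 602 (72 min).
Dropping arepas frees 25 min; slotting in mushroom risotto + 2×falafel wrap (28 min) lifts the total to 614 at 75 min.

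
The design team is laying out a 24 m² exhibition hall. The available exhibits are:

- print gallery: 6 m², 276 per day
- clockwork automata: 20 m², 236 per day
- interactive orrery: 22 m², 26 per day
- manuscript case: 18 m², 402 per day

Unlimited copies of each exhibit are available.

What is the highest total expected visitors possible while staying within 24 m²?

Ranking by ratio (expected visitors/m²): print gallery 46.00, manuscript case 22.33, clockwork automata 11.80, interactive orrery 1.18.
4×print gallery uses 24 of the 24 m² and totals 1104.
No other feasible combination exceeds 1104.

1104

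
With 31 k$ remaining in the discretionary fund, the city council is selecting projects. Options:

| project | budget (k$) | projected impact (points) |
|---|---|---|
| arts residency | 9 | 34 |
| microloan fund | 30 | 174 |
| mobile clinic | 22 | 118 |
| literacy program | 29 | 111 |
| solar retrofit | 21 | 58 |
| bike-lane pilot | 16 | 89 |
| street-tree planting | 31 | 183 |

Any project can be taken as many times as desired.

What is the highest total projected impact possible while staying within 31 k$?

Ranking by ratio (projected impact/k$): street-tree planting 5.90, microloan fund 5.80, bike-lane pilot 5.56, mobile clinic 5.36.
Best packing: street-tree planting — 31 k$, 183 total.

183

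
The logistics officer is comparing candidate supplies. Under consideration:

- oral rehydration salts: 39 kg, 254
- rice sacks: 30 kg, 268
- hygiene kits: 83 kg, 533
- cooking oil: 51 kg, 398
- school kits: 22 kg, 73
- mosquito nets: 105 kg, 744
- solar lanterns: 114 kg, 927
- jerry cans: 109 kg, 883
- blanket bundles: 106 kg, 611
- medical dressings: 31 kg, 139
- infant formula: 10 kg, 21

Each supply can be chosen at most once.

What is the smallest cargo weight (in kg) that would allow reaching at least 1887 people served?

244

Look for the lowest-cargo combination reaching 1887.
rice sacks + mosquito nets + jerry cans: 1895 people served at 244 kg.
No combination under 244 kg hits 1887.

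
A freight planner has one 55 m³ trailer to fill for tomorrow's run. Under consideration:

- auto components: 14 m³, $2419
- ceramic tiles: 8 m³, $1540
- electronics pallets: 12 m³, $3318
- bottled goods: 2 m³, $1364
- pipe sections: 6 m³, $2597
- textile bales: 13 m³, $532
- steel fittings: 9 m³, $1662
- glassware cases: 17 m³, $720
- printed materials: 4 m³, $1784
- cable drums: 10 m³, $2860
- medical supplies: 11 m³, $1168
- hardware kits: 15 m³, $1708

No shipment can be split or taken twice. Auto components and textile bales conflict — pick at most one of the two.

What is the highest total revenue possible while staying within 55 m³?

15125

Taking ceramic tiles + electronics pallets + bottled goods + pipe sections + steel fittings + printed materials + cable drums: 51 m³ used, 15125 in revenue.
That's the maximum — no feasible swap from here does better than 15125.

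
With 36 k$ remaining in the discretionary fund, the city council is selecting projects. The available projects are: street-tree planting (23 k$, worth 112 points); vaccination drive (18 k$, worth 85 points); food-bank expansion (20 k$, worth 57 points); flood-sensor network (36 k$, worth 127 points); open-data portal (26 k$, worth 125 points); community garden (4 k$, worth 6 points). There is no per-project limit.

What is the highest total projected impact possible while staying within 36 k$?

170

Taking the top-ratio projects first gives street-tree planting + 3×community garden for 130 (35 k$).
Replace street-tree planting and 3×community garden with 2×vaccination drive: the trade gains 40 net, giving 170 at 36 k$.
Every other selection either busts 36 k$ or fails to beat 170.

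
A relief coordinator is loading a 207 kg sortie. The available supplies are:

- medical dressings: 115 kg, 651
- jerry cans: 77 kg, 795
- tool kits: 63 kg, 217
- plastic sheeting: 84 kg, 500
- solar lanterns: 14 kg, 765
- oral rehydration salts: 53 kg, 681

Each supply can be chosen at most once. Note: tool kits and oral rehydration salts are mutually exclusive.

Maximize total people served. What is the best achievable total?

2241

Best packing: jerry cans + solar lanterns + oral rehydration salts — 144 kg, 2241 total.
No other feasible combination exceeds 2241.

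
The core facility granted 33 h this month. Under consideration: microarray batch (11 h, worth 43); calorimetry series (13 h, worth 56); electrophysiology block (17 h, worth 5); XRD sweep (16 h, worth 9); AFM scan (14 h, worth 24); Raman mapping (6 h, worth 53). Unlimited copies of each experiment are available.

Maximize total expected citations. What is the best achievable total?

265

The ratio ordering already packs tightly: 5×Raman mapping, 30 h, 265.
No other feasible combination exceeds 265.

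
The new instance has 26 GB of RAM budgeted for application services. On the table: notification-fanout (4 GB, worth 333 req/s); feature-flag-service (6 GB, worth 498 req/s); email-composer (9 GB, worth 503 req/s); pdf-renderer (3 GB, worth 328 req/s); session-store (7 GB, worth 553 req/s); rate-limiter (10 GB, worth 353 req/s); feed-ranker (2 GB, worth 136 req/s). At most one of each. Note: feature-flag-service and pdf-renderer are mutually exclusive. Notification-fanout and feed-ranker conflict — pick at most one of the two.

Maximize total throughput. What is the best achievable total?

1887

Best packing: notification-fanout + feature-flag-service + email-composer + session-store — 26 GB, 1887 total.
That's the maximum — no feasible swap from here does better than 1887.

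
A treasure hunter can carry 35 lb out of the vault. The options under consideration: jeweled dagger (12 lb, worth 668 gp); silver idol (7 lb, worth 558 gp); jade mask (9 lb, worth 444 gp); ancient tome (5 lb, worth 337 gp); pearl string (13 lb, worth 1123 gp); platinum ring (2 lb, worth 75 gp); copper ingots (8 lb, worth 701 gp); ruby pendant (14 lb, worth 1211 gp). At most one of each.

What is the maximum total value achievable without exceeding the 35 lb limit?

3035

Ranking by ratio (value/lb): copper ingots 87.62, ruby pendant 86.50, pearl string 86.38, silver idol 79.71.
Best packing: pearl string + copper ingots + ruby pendant — 35 lb, 3035 total.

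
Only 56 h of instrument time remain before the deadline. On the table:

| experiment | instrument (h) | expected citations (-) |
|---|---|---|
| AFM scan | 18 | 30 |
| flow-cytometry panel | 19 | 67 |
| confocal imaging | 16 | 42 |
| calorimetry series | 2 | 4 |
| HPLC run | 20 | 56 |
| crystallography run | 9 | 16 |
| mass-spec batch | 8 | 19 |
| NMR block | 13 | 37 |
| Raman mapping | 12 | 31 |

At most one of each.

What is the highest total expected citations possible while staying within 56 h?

Ranking by ratio (expected citations/h): flow-cytometry panel 3.53, NMR block 2.85, HPLC run 2.80.
Greedy by ratio would take flow-cytometry panel + calorimetry series + HPLC run + NMR block: 54 h used, total 164.
Replace calorimetry series and NMR block with confocal imaging: the trade gains 1 net, giving 165 at 55 h.
Flow-cytometry panel + confocal imaging + mass-spec batch + NMR block (56 h) also reaches 165 — a tie, but nothing goes higher.

165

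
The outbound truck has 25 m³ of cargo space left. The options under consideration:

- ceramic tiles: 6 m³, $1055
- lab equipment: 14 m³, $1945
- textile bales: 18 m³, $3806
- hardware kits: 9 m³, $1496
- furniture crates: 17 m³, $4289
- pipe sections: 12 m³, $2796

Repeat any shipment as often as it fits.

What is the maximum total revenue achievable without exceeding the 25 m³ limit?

5592

The ratio heuristic lands on ceramic tiles + furniture crates (5344) but leaves 2 m³ idle.
Replace ceramic tiles and furniture crates with 2×pipe sections: the trade gains 248 net, giving 5592 at 24 m³.
Nothing else within 25 m³ beats 5592.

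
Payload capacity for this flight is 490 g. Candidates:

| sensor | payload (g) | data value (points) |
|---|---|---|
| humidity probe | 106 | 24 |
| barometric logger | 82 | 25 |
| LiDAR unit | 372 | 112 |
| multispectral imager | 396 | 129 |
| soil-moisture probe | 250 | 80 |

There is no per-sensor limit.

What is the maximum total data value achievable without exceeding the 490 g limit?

154

Taking barometric logger + multispectral imager: 478 g used, 154 in data value.
The spare 12 g is too small for any remaining sensor, and no exchange beats 154.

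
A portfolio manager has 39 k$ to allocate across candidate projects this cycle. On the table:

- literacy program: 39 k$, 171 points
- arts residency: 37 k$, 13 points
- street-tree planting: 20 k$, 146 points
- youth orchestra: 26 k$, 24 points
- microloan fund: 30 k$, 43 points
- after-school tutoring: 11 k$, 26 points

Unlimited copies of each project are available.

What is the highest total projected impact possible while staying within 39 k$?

172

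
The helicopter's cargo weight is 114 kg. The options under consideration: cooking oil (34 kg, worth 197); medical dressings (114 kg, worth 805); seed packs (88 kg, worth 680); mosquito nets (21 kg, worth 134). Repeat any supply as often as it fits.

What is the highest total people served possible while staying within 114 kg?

Ranking by ratio (people served/kg): seed packs 7.73, medical dressings 7.06, mosquito nets 6.38, cooking oil 5.79.
Best packing: seed packs + mosquito nets — 109 kg, 814 total.
No other feasible combination exceeds 814.

814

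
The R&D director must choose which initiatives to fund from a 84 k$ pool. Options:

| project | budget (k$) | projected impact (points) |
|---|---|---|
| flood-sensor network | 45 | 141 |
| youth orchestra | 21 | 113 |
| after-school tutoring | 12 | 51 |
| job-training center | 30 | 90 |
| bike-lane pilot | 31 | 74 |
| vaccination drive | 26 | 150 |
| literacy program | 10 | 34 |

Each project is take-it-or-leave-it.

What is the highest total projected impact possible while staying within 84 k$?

353

Filling by ratio: youth orchestra + after-school tutoring + vaccination drive + literacy program for 348, with 15 k$ left unused.
Dropping after-school tutoring and literacy program frees 22 k$; slotting in job-training center (30 k$) lifts the total to 353 at 77 k$.
The closest alternative, youth orchestra + after-school tutoring + vaccination drive + literacy program, reaches only 348.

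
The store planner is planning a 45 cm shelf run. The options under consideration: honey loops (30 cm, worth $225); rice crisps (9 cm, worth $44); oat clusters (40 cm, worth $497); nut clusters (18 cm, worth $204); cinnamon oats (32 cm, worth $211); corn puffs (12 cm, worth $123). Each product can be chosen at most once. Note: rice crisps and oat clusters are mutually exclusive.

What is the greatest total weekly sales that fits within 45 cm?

497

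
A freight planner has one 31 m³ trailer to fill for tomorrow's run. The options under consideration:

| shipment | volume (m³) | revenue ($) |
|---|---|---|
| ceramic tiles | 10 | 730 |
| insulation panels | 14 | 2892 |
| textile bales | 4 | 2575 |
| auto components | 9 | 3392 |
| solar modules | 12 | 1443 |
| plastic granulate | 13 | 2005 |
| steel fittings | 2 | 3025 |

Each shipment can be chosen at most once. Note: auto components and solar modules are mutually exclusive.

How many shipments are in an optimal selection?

4

Optimal total is 11884.
insulation panels + textile bales + auto components + steel fittings hits 11884 at 29 m³.
Every optimal selection uses 4 shipments.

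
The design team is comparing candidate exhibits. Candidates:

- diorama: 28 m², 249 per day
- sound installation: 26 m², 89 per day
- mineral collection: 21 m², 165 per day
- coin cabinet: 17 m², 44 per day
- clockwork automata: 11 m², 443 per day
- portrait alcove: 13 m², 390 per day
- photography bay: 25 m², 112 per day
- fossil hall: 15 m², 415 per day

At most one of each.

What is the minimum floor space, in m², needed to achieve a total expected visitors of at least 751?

Need the lightest bundle worth ≥ 751.
clockwork automata + portrait alcove reaches 833 using 24 m².
Any bundle with less than 24 m² falls short of 751.

24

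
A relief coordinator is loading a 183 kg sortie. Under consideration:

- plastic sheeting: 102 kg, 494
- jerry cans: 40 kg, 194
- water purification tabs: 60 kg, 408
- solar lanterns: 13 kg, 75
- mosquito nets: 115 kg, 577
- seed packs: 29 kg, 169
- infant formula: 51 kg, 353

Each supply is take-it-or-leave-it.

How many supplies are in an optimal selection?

The maximum people served within 183 kg is 1124.
For example jerry cans + water purification tabs + seed packs + infant formula achieves it, using 180 kg.
All optima have 4 supplies.

4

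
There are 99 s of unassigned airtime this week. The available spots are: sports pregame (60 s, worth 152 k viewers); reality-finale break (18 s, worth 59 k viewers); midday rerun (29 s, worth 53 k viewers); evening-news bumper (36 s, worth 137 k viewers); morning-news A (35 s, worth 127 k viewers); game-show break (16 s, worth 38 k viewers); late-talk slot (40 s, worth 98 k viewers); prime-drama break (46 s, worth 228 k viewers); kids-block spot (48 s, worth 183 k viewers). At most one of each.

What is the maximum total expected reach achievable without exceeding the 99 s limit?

414

By expected reach per s: prime-drama break 4.96, kids-block spot 3.81, evening-news bumper 3.81, morning-news A 3.63 lead.
Greedy by ratio would take prime-drama break + kids-block spot: 94 s used, total 411.
Replace kids-block spot with reality-finale break + morning-news A: the trade gains 3 net, giving 414 at 99 s.
Runner-up prime-drama break + kids-block spot tops out at 411.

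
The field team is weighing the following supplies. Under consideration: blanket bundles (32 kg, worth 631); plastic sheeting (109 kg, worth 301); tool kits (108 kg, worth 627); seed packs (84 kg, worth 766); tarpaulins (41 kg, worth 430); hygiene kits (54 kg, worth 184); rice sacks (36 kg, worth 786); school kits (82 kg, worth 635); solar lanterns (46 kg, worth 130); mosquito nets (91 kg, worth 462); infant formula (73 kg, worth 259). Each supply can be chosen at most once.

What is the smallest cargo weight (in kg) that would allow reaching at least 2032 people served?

150

Need the lightest bundle worth ≥ 2032.
Taking blanket bundles + rice sacks + school kits gives 2052 (≥ 2032) for 150 kg.
Below 150 kg the best achievable stays under 2032.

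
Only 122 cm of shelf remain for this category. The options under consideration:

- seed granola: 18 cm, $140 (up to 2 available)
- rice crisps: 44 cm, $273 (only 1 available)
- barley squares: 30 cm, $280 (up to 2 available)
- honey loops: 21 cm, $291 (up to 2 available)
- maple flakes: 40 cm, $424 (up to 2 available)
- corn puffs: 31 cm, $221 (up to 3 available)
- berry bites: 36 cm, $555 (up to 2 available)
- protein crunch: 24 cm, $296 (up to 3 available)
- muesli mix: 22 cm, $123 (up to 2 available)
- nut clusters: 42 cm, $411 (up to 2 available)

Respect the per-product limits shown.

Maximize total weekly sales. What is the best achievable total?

1702

A density-first pass picks 2×honey loops + 2×berry bites — 1692 at 114 cm.
Replace 2×honey loops with 2×protein crunch: the trade gains 10 net, giving 1702 at 120 cm.
Every other selection either busts 122 cm or exceeds an availability limit or fails to beat 1702.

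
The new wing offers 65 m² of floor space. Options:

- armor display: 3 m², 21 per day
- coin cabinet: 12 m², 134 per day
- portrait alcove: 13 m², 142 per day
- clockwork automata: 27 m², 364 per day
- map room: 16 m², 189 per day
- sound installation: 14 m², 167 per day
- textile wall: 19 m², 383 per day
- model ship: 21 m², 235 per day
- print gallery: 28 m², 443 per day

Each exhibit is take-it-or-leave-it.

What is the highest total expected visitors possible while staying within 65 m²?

By expected visitors per m²: textile wall 20.16, print gallery 15.82, clockwork automata 13.48, sound installation 11.93 lead.
Taking the top-ratio exhibits first gives armor display + sound installation + textile wall + print gallery for 1014 (64 m²).
Dropping armor display and sound installation frees 17 m²; slotting in map room (16 m²) lifts the total to 1015 at 63 m².

1015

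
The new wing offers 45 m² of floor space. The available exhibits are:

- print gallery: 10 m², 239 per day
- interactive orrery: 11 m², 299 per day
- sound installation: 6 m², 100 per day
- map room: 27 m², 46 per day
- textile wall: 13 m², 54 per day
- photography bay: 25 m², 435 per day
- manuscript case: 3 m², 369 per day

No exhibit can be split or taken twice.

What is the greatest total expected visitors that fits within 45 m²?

1203

Ranking by ratio (expected visitors/m²): manuscript case 123.00, interactive orrery 27.18, print gallery 23.90, photography bay 17.40.
A density-first pass picks print gallery + interactive orrery + sound installation + textile wall + manuscript case — 1061 at 43 m².
The 23 m² tied up in print gallery and textile wall is better spent on photography bay — total rises to 1203 (45 m²).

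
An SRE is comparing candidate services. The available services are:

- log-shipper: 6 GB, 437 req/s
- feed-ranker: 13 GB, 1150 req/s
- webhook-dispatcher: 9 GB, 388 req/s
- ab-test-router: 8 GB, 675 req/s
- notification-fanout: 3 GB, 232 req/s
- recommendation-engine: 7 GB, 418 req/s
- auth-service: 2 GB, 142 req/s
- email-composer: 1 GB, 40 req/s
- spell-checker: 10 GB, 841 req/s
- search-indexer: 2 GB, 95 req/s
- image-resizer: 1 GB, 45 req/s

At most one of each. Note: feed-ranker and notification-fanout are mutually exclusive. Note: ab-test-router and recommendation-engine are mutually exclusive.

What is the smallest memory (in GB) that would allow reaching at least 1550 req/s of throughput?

19

Look for the lowest-memory combination reaching 1550.
Taking log-shipper + feed-ranker gives 1587 (≥ 1550) for 19 GB.
Any bundle with less than 19 GB falls short of 1550.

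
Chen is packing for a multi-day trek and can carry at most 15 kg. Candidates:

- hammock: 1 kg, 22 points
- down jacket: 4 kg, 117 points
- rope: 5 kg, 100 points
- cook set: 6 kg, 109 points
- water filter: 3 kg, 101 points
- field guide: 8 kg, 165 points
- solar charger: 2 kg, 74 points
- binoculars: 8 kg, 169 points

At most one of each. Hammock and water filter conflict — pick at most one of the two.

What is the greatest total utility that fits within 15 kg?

401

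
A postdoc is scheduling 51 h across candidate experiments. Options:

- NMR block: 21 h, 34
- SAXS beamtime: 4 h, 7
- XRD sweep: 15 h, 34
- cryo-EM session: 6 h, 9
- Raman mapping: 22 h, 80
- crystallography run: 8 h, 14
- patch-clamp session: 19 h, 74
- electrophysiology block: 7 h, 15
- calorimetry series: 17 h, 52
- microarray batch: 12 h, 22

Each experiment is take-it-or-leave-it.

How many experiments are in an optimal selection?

Best achievable expected citations is 170.
For example SAXS beamtime + cryo-EM session + Raman mapping + patch-clamp session achieves it, using 51 h.
Every optimal selection uses 4 experiments.

4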